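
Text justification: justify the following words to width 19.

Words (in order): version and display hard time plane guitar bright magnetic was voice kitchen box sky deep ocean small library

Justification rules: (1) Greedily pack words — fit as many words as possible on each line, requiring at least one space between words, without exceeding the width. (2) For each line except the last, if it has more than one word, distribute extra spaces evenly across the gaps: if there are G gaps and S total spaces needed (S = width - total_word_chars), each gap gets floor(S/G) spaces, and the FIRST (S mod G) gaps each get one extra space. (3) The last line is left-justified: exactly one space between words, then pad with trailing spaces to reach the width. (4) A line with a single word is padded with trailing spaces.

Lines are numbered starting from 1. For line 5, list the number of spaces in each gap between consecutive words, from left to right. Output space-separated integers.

Answer: 3 3

Derivation:
Line 1: ['version', 'and', 'display'] (min_width=19, slack=0)
Line 2: ['hard', 'time', 'plane'] (min_width=15, slack=4)
Line 3: ['guitar', 'bright'] (min_width=13, slack=6)
Line 4: ['magnetic', 'was', 'voice'] (min_width=18, slack=1)
Line 5: ['kitchen', 'box', 'sky'] (min_width=15, slack=4)
Line 6: ['deep', 'ocean', 'small'] (min_width=16, slack=3)
Line 7: ['library'] (min_width=7, slack=12)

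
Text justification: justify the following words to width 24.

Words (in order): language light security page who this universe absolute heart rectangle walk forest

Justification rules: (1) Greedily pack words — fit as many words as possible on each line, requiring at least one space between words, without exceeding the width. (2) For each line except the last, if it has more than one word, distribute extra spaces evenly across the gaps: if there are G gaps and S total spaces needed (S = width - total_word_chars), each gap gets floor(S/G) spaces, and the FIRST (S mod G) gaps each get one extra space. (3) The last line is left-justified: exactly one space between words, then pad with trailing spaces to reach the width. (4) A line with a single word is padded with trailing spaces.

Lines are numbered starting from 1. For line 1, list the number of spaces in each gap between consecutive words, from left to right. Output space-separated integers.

Answer: 2 1

Derivation:
Line 1: ['language', 'light', 'security'] (min_width=23, slack=1)
Line 2: ['page', 'who', 'this', 'universe'] (min_width=22, slack=2)
Line 3: ['absolute', 'heart', 'rectangle'] (min_width=24, slack=0)
Line 4: ['walk', 'forest'] (min_width=11, slack=13)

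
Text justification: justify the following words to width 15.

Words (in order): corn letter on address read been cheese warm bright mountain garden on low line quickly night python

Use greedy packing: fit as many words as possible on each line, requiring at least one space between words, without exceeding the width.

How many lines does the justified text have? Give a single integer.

Line 1: ['corn', 'letter', 'on'] (min_width=14, slack=1)
Line 2: ['address', 'read'] (min_width=12, slack=3)
Line 3: ['been', 'cheese'] (min_width=11, slack=4)
Line 4: ['warm', 'bright'] (min_width=11, slack=4)
Line 5: ['mountain', 'garden'] (min_width=15, slack=0)
Line 6: ['on', 'low', 'line'] (min_width=11, slack=4)
Line 7: ['quickly', 'night'] (min_width=13, slack=2)
Line 8: ['python'] (min_width=6, slack=9)
Total lines: 8

Answer: 8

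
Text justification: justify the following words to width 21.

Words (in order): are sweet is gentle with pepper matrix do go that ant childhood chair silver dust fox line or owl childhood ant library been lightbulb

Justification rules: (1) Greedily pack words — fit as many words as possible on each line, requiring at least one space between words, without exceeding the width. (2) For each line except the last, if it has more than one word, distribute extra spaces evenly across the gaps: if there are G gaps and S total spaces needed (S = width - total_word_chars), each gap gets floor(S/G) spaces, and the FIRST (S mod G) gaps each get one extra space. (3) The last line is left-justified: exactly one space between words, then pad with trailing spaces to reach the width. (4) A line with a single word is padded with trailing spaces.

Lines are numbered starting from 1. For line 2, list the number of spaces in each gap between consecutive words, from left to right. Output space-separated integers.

Answer: 1 1 1

Derivation:
Line 1: ['are', 'sweet', 'is', 'gentle'] (min_width=19, slack=2)
Line 2: ['with', 'pepper', 'matrix', 'do'] (min_width=21, slack=0)
Line 3: ['go', 'that', 'ant', 'childhood'] (min_width=21, slack=0)
Line 4: ['chair', 'silver', 'dust', 'fox'] (min_width=21, slack=0)
Line 5: ['line', 'or', 'owl', 'childhood'] (min_width=21, slack=0)
Line 6: ['ant', 'library', 'been'] (min_width=16, slack=5)
Line 7: ['lightbulb'] (min_width=9, slack=12)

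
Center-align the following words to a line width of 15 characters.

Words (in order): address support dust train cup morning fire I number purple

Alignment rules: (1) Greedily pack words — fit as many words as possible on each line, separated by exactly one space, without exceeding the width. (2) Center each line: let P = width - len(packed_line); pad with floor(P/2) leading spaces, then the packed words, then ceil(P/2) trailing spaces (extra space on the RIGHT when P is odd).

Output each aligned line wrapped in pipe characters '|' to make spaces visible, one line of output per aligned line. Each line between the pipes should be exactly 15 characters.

Line 1: ['address', 'support'] (min_width=15, slack=0)
Line 2: ['dust', 'train', 'cup'] (min_width=14, slack=1)
Line 3: ['morning', 'fire', 'I'] (min_width=14, slack=1)
Line 4: ['number', 'purple'] (min_width=13, slack=2)

Answer: |address support|
|dust train cup |
|morning fire I |
| number purple |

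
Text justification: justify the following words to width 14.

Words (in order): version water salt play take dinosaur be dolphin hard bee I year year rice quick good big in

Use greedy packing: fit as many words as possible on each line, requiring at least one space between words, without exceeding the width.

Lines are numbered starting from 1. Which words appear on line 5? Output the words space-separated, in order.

Line 1: ['version', 'water'] (min_width=13, slack=1)
Line 2: ['salt', 'play', 'take'] (min_width=14, slack=0)
Line 3: ['dinosaur', 'be'] (min_width=11, slack=3)
Line 4: ['dolphin', 'hard'] (min_width=12, slack=2)
Line 5: ['bee', 'I', 'year'] (min_width=10, slack=4)
Line 6: ['year', 'rice'] (min_width=9, slack=5)
Line 7: ['quick', 'good', 'big'] (min_width=14, slack=0)
Line 8: ['in'] (min_width=2, slack=12)

Answer: bee I year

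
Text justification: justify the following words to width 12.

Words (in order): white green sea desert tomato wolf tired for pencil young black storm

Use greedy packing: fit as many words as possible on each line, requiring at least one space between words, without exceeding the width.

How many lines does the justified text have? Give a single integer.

Line 1: ['white', 'green'] (min_width=11, slack=1)
Line 2: ['sea', 'desert'] (min_width=10, slack=2)
Line 3: ['tomato', 'wolf'] (min_width=11, slack=1)
Line 4: ['tired', 'for'] (min_width=9, slack=3)
Line 5: ['pencil', 'young'] (min_width=12, slack=0)
Line 6: ['black', 'storm'] (min_width=11, slack=1)
Total lines: 6

Answer: 6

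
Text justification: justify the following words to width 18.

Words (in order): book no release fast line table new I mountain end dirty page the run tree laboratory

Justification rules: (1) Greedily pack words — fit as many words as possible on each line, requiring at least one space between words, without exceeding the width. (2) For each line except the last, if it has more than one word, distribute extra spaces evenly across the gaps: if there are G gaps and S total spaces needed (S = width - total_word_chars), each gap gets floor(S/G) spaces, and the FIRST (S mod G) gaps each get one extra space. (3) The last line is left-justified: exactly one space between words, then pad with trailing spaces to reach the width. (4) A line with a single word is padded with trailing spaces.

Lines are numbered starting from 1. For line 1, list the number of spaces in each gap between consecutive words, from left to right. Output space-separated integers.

Answer: 3 2

Derivation:
Line 1: ['book', 'no', 'release'] (min_width=15, slack=3)
Line 2: ['fast', 'line', 'table'] (min_width=15, slack=3)
Line 3: ['new', 'I', 'mountain', 'end'] (min_width=18, slack=0)
Line 4: ['dirty', 'page', 'the', 'run'] (min_width=18, slack=0)
Line 5: ['tree', 'laboratory'] (min_width=15, slack=3)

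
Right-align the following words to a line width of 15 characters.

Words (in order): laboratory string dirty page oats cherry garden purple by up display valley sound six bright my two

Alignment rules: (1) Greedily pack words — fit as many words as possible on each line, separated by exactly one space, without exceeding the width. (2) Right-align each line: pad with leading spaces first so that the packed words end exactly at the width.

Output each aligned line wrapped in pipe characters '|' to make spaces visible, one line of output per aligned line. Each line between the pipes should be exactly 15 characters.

Line 1: ['laboratory'] (min_width=10, slack=5)
Line 2: ['string', 'dirty'] (min_width=12, slack=3)
Line 3: ['page', 'oats'] (min_width=9, slack=6)
Line 4: ['cherry', 'garden'] (min_width=13, slack=2)
Line 5: ['purple', 'by', 'up'] (min_width=12, slack=3)
Line 6: ['display', 'valley'] (min_width=14, slack=1)
Line 7: ['sound', 'six'] (min_width=9, slack=6)
Line 8: ['bright', 'my', 'two'] (min_width=13, slack=2)

Answer: |     laboratory|
|   string dirty|
|      page oats|
|  cherry garden|
|   purple by up|
| display valley|
|      sound six|
|  bright my two|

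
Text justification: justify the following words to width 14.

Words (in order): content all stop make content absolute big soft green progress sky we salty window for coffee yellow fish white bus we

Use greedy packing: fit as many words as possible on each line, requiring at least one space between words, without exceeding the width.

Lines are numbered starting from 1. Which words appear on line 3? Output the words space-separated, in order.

Line 1: ['content', 'all'] (min_width=11, slack=3)
Line 2: ['stop', 'make'] (min_width=9, slack=5)
Line 3: ['content'] (min_width=7, slack=7)
Line 4: ['absolute', 'big'] (min_width=12, slack=2)
Line 5: ['soft', 'green'] (min_width=10, slack=4)
Line 6: ['progress', 'sky'] (min_width=12, slack=2)
Line 7: ['we', 'salty'] (min_width=8, slack=6)
Line 8: ['window', 'for'] (min_width=10, slack=4)
Line 9: ['coffee', 'yellow'] (min_width=13, slack=1)
Line 10: ['fish', 'white', 'bus'] (min_width=14, slack=0)
Line 11: ['we'] (min_width=2, slack=12)

Answer: content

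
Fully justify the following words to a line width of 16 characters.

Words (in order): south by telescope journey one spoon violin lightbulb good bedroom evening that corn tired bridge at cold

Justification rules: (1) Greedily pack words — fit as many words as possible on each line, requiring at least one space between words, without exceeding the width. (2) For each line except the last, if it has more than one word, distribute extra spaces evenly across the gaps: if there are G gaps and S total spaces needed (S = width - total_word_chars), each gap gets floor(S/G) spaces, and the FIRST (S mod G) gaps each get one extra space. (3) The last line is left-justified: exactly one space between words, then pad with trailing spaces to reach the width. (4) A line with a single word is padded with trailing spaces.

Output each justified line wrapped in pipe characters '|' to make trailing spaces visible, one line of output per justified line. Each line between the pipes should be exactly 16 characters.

Answer: |south         by|
|telescope       |
|journey      one|
|spoon     violin|
|lightbulb   good|
|bedroom  evening|
|that  corn tired|
|bridge at cold  |

Derivation:
Line 1: ['south', 'by'] (min_width=8, slack=8)
Line 2: ['telescope'] (min_width=9, slack=7)
Line 3: ['journey', 'one'] (min_width=11, slack=5)
Line 4: ['spoon', 'violin'] (min_width=12, slack=4)
Line 5: ['lightbulb', 'good'] (min_width=14, slack=2)
Line 6: ['bedroom', 'evening'] (min_width=15, slack=1)
Line 7: ['that', 'corn', 'tired'] (min_width=15, slack=1)
Line 8: ['bridge', 'at', 'cold'] (min_width=14, slack=2)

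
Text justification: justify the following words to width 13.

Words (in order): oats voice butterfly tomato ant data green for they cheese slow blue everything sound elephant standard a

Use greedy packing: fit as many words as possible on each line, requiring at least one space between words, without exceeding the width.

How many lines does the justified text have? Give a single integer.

Answer: 11

Derivation:
Line 1: ['oats', 'voice'] (min_width=10, slack=3)
Line 2: ['butterfly'] (min_width=9, slack=4)
Line 3: ['tomato', 'ant'] (min_width=10, slack=3)
Line 4: ['data', 'green'] (min_width=10, slack=3)
Line 5: ['for', 'they'] (min_width=8, slack=5)
Line 6: ['cheese', 'slow'] (min_width=11, slack=2)
Line 7: ['blue'] (min_width=4, slack=9)
Line 8: ['everything'] (min_width=10, slack=3)
Line 9: ['sound'] (min_width=5, slack=8)
Line 10: ['elephant'] (min_width=8, slack=5)
Line 11: ['standard', 'a'] (min_width=10, slack=3)
Total lines: 11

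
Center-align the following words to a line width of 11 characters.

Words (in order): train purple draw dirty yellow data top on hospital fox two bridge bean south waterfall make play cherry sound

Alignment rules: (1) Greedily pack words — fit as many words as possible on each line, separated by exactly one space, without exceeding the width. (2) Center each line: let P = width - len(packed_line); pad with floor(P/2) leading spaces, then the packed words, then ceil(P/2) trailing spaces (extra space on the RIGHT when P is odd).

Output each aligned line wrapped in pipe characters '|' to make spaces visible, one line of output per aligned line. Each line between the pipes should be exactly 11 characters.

Answer: |   train   |
|purple draw|
|   dirty   |
|yellow data|
|  top on   |
| hospital  |
|  fox two  |
|bridge bean|
|   south   |
| waterfall |
| make play |
|  cherry   |
|   sound   |

Derivation:
Line 1: ['train'] (min_width=5, slack=6)
Line 2: ['purple', 'draw'] (min_width=11, slack=0)
Line 3: ['dirty'] (min_width=5, slack=6)
Line 4: ['yellow', 'data'] (min_width=11, slack=0)
Line 5: ['top', 'on'] (min_width=6, slack=5)
Line 6: ['hospital'] (min_width=8, slack=3)
Line 7: ['fox', 'two'] (min_width=7, slack=4)
Line 8: ['bridge', 'bean'] (min_width=11, slack=0)
Line 9: ['south'] (min_width=5, slack=6)
Line 10: ['waterfall'] (min_width=9, slack=2)
Line 11: ['make', 'play'] (min_width=9, slack=2)
Line 12: ['cherry'] (min_width=6, slack=5)
Line 13: ['sound'] (min_width=5, slack=6)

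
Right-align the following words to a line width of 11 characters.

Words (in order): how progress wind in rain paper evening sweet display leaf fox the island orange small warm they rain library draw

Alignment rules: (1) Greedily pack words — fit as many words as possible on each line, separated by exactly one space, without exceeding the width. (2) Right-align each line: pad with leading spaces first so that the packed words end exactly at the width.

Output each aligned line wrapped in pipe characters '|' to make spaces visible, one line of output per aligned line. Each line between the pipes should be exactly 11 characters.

Line 1: ['how'] (min_width=3, slack=8)
Line 2: ['progress'] (min_width=8, slack=3)
Line 3: ['wind', 'in'] (min_width=7, slack=4)
Line 4: ['rain', 'paper'] (min_width=10, slack=1)
Line 5: ['evening'] (min_width=7, slack=4)
Line 6: ['sweet'] (min_width=5, slack=6)
Line 7: ['display'] (min_width=7, slack=4)
Line 8: ['leaf', 'fox'] (min_width=8, slack=3)
Line 9: ['the', 'island'] (min_width=10, slack=1)
Line 10: ['orange'] (min_width=6, slack=5)
Line 11: ['small', 'warm'] (min_width=10, slack=1)
Line 12: ['they', 'rain'] (min_width=9, slack=2)
Line 13: ['library'] (min_width=7, slack=4)
Line 14: ['draw'] (min_width=4, slack=7)

Answer: |        how|
|   progress|
|    wind in|
| rain paper|
|    evening|
|      sweet|
|    display|
|   leaf fox|
| the island|
|     orange|
| small warm|
|  they rain|
|    library|
|       draw|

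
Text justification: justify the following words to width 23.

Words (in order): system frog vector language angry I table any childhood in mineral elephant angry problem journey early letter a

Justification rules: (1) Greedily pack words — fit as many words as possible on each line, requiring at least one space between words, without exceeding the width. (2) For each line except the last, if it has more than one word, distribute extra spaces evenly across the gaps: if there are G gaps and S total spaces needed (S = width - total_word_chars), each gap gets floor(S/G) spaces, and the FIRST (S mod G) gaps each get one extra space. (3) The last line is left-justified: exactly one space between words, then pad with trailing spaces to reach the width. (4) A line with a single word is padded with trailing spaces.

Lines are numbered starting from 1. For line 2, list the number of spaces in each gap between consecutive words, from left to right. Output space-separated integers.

Answer: 2 1 1

Derivation:
Line 1: ['system', 'frog', 'vector'] (min_width=18, slack=5)
Line 2: ['language', 'angry', 'I', 'table'] (min_width=22, slack=1)
Line 3: ['any', 'childhood', 'in'] (min_width=16, slack=7)
Line 4: ['mineral', 'elephant', 'angry'] (min_width=22, slack=1)
Line 5: ['problem', 'journey', 'early'] (min_width=21, slack=2)
Line 6: ['letter', 'a'] (min_width=8, slack=15)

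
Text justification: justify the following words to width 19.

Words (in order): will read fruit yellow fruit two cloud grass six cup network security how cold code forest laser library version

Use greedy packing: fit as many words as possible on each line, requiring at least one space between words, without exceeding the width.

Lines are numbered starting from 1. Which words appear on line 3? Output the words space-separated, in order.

Line 1: ['will', 'read', 'fruit'] (min_width=15, slack=4)
Line 2: ['yellow', 'fruit', 'two'] (min_width=16, slack=3)
Line 3: ['cloud', 'grass', 'six', 'cup'] (min_width=19, slack=0)
Line 4: ['network', 'security'] (min_width=16, slack=3)
Line 5: ['how', 'cold', 'code'] (min_width=13, slack=6)
Line 6: ['forest', 'laser'] (min_width=12, slack=7)
Line 7: ['library', 'version'] (min_width=15, slack=4)

Answer: cloud grass six cup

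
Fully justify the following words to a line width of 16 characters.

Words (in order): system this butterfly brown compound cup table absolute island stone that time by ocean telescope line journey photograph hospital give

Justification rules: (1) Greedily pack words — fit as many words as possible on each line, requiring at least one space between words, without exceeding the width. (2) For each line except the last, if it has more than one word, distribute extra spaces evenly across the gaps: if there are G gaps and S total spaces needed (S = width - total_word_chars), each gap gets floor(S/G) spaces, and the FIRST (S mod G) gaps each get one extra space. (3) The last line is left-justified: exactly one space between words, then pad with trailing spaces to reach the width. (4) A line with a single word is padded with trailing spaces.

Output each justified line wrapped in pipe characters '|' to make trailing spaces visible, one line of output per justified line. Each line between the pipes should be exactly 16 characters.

Answer: |system      this|
|butterfly  brown|
|compound     cup|
|table   absolute|
|island     stone|
|that   time   by|
|ocean  telescope|
|line     journey|
|photograph      |
|hospital give   |

Derivation:
Line 1: ['system', 'this'] (min_width=11, slack=5)
Line 2: ['butterfly', 'brown'] (min_width=15, slack=1)
Line 3: ['compound', 'cup'] (min_width=12, slack=4)
Line 4: ['table', 'absolute'] (min_width=14, slack=2)
Line 5: ['island', 'stone'] (min_width=12, slack=4)
Line 6: ['that', 'time', 'by'] (min_width=12, slack=4)
Line 7: ['ocean', 'telescope'] (min_width=15, slack=1)
Line 8: ['line', 'journey'] (min_width=12, slack=4)
Line 9: ['photograph'] (min_width=10, slack=6)
Line 10: ['hospital', 'give'] (min_width=13, slack=3)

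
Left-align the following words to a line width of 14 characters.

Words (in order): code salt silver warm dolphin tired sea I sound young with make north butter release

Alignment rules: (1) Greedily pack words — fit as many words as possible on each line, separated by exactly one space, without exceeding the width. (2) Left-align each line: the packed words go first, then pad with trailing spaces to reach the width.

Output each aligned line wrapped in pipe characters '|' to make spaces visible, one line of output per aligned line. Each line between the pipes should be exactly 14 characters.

Answer: |code salt     |
|silver warm   |
|dolphin tired |
|sea I sound   |
|young with    |
|make north    |
|butter release|

Derivation:
Line 1: ['code', 'salt'] (min_width=9, slack=5)
Line 2: ['silver', 'warm'] (min_width=11, slack=3)
Line 3: ['dolphin', 'tired'] (min_width=13, slack=1)
Line 4: ['sea', 'I', 'sound'] (min_width=11, slack=3)
Line 5: ['young', 'with'] (min_width=10, slack=4)
Line 6: ['make', 'north'] (min_width=10, slack=4)
Line 7: ['butter', 'release'] (min_width=14, slack=0)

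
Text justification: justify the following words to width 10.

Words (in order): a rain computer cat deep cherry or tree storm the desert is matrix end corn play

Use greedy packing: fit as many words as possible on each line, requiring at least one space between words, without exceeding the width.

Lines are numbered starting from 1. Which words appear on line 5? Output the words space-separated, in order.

Answer: tree storm

Derivation:
Line 1: ['a', 'rain'] (min_width=6, slack=4)
Line 2: ['computer'] (min_width=8, slack=2)
Line 3: ['cat', 'deep'] (min_width=8, slack=2)
Line 4: ['cherry', 'or'] (min_width=9, slack=1)
Line 5: ['tree', 'storm'] (min_width=10, slack=0)
Line 6: ['the', 'desert'] (min_width=10, slack=0)
Line 7: ['is', 'matrix'] (min_width=9, slack=1)
Line 8: ['end', 'corn'] (min_width=8, slack=2)
Line 9: ['play'] (min_width=4, slack=6)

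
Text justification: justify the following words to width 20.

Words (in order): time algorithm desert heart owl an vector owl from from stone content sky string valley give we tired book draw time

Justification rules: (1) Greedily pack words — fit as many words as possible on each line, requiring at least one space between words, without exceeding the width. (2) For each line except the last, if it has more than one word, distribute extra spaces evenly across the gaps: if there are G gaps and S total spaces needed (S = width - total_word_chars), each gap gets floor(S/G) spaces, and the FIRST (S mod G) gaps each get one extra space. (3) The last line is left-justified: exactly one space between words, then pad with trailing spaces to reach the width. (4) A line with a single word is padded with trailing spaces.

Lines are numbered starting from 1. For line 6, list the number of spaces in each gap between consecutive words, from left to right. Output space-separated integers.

Line 1: ['time', 'algorithm'] (min_width=14, slack=6)
Line 2: ['desert', 'heart', 'owl', 'an'] (min_width=19, slack=1)
Line 3: ['vector', 'owl', 'from', 'from'] (min_width=20, slack=0)
Line 4: ['stone', 'content', 'sky'] (min_width=17, slack=3)
Line 5: ['string', 'valley', 'give'] (min_width=18, slack=2)
Line 6: ['we', 'tired', 'book', 'draw'] (min_width=18, slack=2)
Line 7: ['time'] (min_width=4, slack=16)

Answer: 2 2 1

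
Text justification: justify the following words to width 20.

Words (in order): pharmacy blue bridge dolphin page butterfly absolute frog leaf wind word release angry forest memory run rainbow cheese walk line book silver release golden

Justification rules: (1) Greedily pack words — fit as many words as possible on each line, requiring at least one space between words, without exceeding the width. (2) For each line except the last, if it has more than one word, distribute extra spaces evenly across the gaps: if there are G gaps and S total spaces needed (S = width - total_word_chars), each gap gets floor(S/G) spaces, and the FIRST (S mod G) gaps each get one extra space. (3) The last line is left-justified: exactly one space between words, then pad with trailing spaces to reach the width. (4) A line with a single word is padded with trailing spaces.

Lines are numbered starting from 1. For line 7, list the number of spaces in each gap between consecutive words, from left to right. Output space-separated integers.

Line 1: ['pharmacy', 'blue', 'bridge'] (min_width=20, slack=0)
Line 2: ['dolphin', 'page'] (min_width=12, slack=8)
Line 3: ['butterfly', 'absolute'] (min_width=18, slack=2)
Line 4: ['frog', 'leaf', 'wind', 'word'] (min_width=19, slack=1)
Line 5: ['release', 'angry', 'forest'] (min_width=20, slack=0)
Line 6: ['memory', 'run', 'rainbow'] (min_width=18, slack=2)
Line 7: ['cheese', 'walk', 'line'] (min_width=16, slack=4)
Line 8: ['book', 'silver', 'release'] (min_width=19, slack=1)
Line 9: ['golden'] (min_width=6, slack=14)

Answer: 3 3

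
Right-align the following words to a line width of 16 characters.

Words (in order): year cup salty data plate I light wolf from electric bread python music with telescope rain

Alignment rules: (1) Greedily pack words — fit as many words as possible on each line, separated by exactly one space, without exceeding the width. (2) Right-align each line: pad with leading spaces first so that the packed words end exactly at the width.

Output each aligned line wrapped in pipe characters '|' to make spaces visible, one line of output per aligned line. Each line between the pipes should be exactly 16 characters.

Answer: |  year cup salty|
|    data plate I|
| light wolf from|
|  electric bread|
|    python music|
|  with telescope|
|            rain|

Derivation:
Line 1: ['year', 'cup', 'salty'] (min_width=14, slack=2)
Line 2: ['data', 'plate', 'I'] (min_width=12, slack=4)
Line 3: ['light', 'wolf', 'from'] (min_width=15, slack=1)
Line 4: ['electric', 'bread'] (min_width=14, slack=2)
Line 5: ['python', 'music'] (min_width=12, slack=4)
Line 6: ['with', 'telescope'] (min_width=14, slack=2)
Line 7: ['rain'] (min_width=4, slack=12)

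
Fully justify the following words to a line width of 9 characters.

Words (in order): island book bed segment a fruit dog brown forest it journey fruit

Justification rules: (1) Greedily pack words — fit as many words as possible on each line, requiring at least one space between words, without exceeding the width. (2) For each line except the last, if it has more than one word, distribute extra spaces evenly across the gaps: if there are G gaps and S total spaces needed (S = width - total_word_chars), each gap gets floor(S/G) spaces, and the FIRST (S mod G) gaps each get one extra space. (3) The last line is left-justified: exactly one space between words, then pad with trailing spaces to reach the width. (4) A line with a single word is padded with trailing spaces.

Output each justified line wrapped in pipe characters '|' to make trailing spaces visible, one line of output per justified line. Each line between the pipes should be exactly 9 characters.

Line 1: ['island'] (min_width=6, slack=3)
Line 2: ['book', 'bed'] (min_width=8, slack=1)
Line 3: ['segment', 'a'] (min_width=9, slack=0)
Line 4: ['fruit', 'dog'] (min_width=9, slack=0)
Line 5: ['brown'] (min_width=5, slack=4)
Line 6: ['forest', 'it'] (min_width=9, slack=0)
Line 7: ['journey'] (min_width=7, slack=2)
Line 8: ['fruit'] (min_width=5, slack=4)

Answer: |island   |
|book  bed|
|segment a|
|fruit dog|
|brown    |
|forest it|
|journey  |
|fruit    |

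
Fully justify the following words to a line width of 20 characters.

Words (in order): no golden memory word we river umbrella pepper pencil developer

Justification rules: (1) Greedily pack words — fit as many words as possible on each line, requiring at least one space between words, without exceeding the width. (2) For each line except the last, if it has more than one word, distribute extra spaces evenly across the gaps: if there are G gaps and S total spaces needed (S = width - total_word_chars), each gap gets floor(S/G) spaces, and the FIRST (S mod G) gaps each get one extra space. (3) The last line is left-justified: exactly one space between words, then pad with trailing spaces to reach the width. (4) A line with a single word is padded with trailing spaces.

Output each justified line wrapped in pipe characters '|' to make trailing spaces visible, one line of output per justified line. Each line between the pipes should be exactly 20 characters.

Line 1: ['no', 'golden', 'memory'] (min_width=16, slack=4)
Line 2: ['word', 'we', 'river'] (min_width=13, slack=7)
Line 3: ['umbrella', 'pepper'] (min_width=15, slack=5)
Line 4: ['pencil', 'developer'] (min_width=16, slack=4)

Answer: |no   golden   memory|
|word     we    river|
|umbrella      pepper|
|pencil developer    |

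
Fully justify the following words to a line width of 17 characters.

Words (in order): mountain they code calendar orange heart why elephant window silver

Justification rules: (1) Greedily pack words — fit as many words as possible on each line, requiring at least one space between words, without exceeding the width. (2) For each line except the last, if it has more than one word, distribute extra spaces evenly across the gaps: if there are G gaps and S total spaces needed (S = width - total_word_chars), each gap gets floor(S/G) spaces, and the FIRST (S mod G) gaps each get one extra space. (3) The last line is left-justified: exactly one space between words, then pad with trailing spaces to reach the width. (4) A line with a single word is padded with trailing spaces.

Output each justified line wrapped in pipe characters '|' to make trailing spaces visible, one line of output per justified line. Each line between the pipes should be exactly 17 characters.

Line 1: ['mountain', 'they'] (min_width=13, slack=4)
Line 2: ['code', 'calendar'] (min_width=13, slack=4)
Line 3: ['orange', 'heart', 'why'] (min_width=16, slack=1)
Line 4: ['elephant', 'window'] (min_width=15, slack=2)
Line 5: ['silver'] (min_width=6, slack=11)

Answer: |mountain     they|
|code     calendar|
|orange  heart why|
|elephant   window|
|silver           |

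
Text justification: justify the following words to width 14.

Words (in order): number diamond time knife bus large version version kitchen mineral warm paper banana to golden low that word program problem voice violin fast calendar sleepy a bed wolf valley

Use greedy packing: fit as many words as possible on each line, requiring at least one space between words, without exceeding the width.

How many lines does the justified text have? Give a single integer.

Line 1: ['number', 'diamond'] (min_width=14, slack=0)
Line 2: ['time', 'knife', 'bus'] (min_width=14, slack=0)
Line 3: ['large', 'version'] (min_width=13, slack=1)
Line 4: ['version'] (min_width=7, slack=7)
Line 5: ['kitchen'] (min_width=7, slack=7)
Line 6: ['mineral', 'warm'] (min_width=12, slack=2)
Line 7: ['paper', 'banana'] (min_width=12, slack=2)
Line 8: ['to', 'golden', 'low'] (min_width=13, slack=1)
Line 9: ['that', 'word'] (min_width=9, slack=5)
Line 10: ['program'] (min_width=7, slack=7)
Line 11: ['problem', 'voice'] (min_width=13, slack=1)
Line 12: ['violin', 'fast'] (min_width=11, slack=3)
Line 13: ['calendar'] (min_width=8, slack=6)
Line 14: ['sleepy', 'a', 'bed'] (min_width=12, slack=2)
Line 15: ['wolf', 'valley'] (min_width=11, slack=3)
Total lines: 15

Answer: 15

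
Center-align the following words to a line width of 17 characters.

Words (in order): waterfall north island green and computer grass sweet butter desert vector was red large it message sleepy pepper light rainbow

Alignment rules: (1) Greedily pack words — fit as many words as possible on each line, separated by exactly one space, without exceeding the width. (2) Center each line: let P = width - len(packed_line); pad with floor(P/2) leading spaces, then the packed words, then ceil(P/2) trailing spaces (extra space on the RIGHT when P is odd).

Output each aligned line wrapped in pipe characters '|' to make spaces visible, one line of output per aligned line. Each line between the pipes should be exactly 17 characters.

Answer: | waterfall north |
|island green and |
| computer grass  |
|  sweet butter   |
|desert vector was|
|  red large it   |
| message sleepy  |
|  pepper light   |
|     rainbow     |

Derivation:
Line 1: ['waterfall', 'north'] (min_width=15, slack=2)
Line 2: ['island', 'green', 'and'] (min_width=16, slack=1)
Line 3: ['computer', 'grass'] (min_width=14, slack=3)
Line 4: ['sweet', 'butter'] (min_width=12, slack=5)
Line 5: ['desert', 'vector', 'was'] (min_width=17, slack=0)
Line 6: ['red', 'large', 'it'] (min_width=12, slack=5)
Line 7: ['message', 'sleepy'] (min_width=14, slack=3)
Line 8: ['pepper', 'light'] (min_width=12, slack=5)
Line 9: ['rainbow'] (min_width=7, slack=10)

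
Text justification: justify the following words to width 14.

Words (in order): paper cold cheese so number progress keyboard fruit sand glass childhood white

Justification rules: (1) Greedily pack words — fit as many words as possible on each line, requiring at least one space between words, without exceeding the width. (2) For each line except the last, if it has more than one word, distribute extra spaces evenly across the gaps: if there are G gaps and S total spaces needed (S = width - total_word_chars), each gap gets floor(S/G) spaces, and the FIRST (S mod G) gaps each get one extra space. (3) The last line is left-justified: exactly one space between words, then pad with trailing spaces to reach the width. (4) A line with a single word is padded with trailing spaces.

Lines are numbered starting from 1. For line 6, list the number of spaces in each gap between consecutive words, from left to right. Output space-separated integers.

Line 1: ['paper', 'cold'] (min_width=10, slack=4)
Line 2: ['cheese', 'so'] (min_width=9, slack=5)
Line 3: ['number'] (min_width=6, slack=8)
Line 4: ['progress'] (min_width=8, slack=6)
Line 5: ['keyboard', 'fruit'] (min_width=14, slack=0)
Line 6: ['sand', 'glass'] (min_width=10, slack=4)
Line 7: ['childhood'] (min_width=9, slack=5)
Line 8: ['white'] (min_width=5, slack=9)

Answer: 5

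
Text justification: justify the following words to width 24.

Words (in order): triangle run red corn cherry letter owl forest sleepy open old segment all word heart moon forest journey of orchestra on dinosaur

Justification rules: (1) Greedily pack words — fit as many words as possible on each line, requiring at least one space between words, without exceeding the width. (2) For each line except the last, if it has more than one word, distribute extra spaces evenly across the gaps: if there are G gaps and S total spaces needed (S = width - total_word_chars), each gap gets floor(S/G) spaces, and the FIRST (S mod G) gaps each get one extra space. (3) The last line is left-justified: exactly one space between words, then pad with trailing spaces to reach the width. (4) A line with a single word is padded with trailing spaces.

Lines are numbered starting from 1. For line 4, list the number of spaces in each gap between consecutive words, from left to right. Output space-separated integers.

Line 1: ['triangle', 'run', 'red', 'corn'] (min_width=21, slack=3)
Line 2: ['cherry', 'letter', 'owl', 'forest'] (min_width=24, slack=0)
Line 3: ['sleepy', 'open', 'old', 'segment'] (min_width=23, slack=1)
Line 4: ['all', 'word', 'heart', 'moon'] (min_width=19, slack=5)
Line 5: ['forest', 'journey', 'of'] (min_width=17, slack=7)
Line 6: ['orchestra', 'on', 'dinosaur'] (min_width=21, slack=3)

Answer: 3 3 2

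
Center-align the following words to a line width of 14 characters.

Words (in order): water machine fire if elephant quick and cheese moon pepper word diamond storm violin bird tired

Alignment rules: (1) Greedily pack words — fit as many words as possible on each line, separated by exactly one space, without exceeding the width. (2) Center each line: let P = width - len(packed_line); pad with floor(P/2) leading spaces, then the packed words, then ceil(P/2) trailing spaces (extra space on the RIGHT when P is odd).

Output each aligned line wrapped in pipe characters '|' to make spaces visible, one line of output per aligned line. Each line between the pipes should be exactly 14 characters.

Answer: |water machine |
|   fire if    |
|elephant quick|
|  and cheese  |
| moon pepper  |
| word diamond |
| storm violin |
|  bird tired  |

Derivation:
Line 1: ['water', 'machine'] (min_width=13, slack=1)
Line 2: ['fire', 'if'] (min_width=7, slack=7)
Line 3: ['elephant', 'quick'] (min_width=14, slack=0)
Line 4: ['and', 'cheese'] (min_width=10, slack=4)
Line 5: ['moon', 'pepper'] (min_width=11, slack=3)
Line 6: ['word', 'diamond'] (min_width=12, slack=2)
Line 7: ['storm', 'violin'] (min_width=12, slack=2)
Line 8: ['bird', 'tired'] (min_width=10, slack=4)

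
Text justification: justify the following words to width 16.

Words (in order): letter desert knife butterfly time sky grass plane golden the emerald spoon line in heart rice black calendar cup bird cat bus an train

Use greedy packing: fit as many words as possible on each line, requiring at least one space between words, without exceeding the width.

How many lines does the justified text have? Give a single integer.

Line 1: ['letter', 'desert'] (min_width=13, slack=3)
Line 2: ['knife', 'butterfly'] (min_width=15, slack=1)
Line 3: ['time', 'sky', 'grass'] (min_width=14, slack=2)
Line 4: ['plane', 'golden', 'the'] (min_width=16, slack=0)
Line 5: ['emerald', 'spoon'] (min_width=13, slack=3)
Line 6: ['line', 'in', 'heart'] (min_width=13, slack=3)
Line 7: ['rice', 'black'] (min_width=10, slack=6)
Line 8: ['calendar', 'cup'] (min_width=12, slack=4)
Line 9: ['bird', 'cat', 'bus', 'an'] (min_width=15, slack=1)
Line 10: ['train'] (min_width=5, slack=11)
Total lines: 10

Answer: 10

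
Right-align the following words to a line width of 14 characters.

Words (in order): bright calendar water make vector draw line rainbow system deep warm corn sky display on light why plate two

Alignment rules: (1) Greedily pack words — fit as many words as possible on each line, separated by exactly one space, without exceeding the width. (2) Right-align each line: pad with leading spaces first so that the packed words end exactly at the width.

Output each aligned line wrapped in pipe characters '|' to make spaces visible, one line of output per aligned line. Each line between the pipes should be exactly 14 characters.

Answer: |        bright|
|calendar water|
|   make vector|
|     draw line|
|rainbow system|
|deep warm corn|
|sky display on|
|     light why|
|     plate two|

Derivation:
Line 1: ['bright'] (min_width=6, slack=8)
Line 2: ['calendar', 'water'] (min_width=14, slack=0)
Line 3: ['make', 'vector'] (min_width=11, slack=3)
Line 4: ['draw', 'line'] (min_width=9, slack=5)
Line 5: ['rainbow', 'system'] (min_width=14, slack=0)
Line 6: ['deep', 'warm', 'corn'] (min_width=14, slack=0)
Line 7: ['sky', 'display', 'on'] (min_width=14, slack=0)
Line 8: ['light', 'why'] (min_width=9, slack=5)
Line 9: ['plate', 'two'] (min_width=9, slack=5)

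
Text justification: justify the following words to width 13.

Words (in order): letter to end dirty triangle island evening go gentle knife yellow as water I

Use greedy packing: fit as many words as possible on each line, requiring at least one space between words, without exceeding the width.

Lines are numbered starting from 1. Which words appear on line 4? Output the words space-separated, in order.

Answer: island

Derivation:
Line 1: ['letter', 'to', 'end'] (min_width=13, slack=0)
Line 2: ['dirty'] (min_width=5, slack=8)
Line 3: ['triangle'] (min_width=8, slack=5)
Line 4: ['island'] (min_width=6, slack=7)
Line 5: ['evening', 'go'] (min_width=10, slack=3)
Line 6: ['gentle', 'knife'] (min_width=12, slack=1)
Line 7: ['yellow', 'as'] (min_width=9, slack=4)
Line 8: ['water', 'I'] (min_width=7, slack=6)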